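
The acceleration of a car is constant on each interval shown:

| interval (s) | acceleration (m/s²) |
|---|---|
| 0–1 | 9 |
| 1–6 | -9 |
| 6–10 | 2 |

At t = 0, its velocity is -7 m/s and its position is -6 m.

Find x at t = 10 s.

On each constant-a segment, Δv = aΔt and Δx = v₀Δt + ½aΔt²; chain segment to segment.
0–1 s: v starts -7 m/s; Δx = -7·1 + ½·9·1² = -2.5 m; v ends 2 m/s.
1–6 s: v starts 2 m/s; Δx = 2·5 + ½·-9·5² = -102.5 m; v ends -43 m/s.
6–10 s: v starts -43 m/s; Δx = -43·4 + ½·2·4² = -156 m; v ends -35 m/s.
x(10) = -6 + Σ Δx = -267 m.

-267 m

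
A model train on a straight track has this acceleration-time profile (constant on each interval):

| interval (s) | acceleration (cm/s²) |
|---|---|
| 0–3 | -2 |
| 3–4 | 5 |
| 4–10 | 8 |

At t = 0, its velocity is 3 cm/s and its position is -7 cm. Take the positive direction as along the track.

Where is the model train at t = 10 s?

148.5 cm

On each constant-a segment, Δv = aΔt and Δx = v₀Δt + ½aΔt²; chain segment to segment.
0–3 s: v starts 3 cm/s; Δx = 3·3 + ½·-2·3² = 0 cm; v ends -3 cm/s.
3–4 s: v starts -3 cm/s; Δx = -3·1 + ½·5·1² = -0.5 cm; v ends 2 cm/s.
4–10 s: v starts 2 cm/s; Δx = 2·6 + ½·8·6² = 156 cm; v ends 50 cm/s.
x(10) = -7 + Σ Δx = 148.5 cm.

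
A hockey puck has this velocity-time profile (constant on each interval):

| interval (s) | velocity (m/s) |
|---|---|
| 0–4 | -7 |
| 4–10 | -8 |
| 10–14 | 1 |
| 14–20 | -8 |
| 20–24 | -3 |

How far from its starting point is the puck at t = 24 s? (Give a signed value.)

-132 m

Displacement is the signed area under the v-t curve.
0–4 s: -7 × 4 = -28 m
4–10 s: -8 × 6 = -48 m
10–14 s: 1 × 4 = 4 m
14–20 s: -8 × 6 = -48 m
20–24 s: -3 × 4 = -12 m
Net displacement = -132 m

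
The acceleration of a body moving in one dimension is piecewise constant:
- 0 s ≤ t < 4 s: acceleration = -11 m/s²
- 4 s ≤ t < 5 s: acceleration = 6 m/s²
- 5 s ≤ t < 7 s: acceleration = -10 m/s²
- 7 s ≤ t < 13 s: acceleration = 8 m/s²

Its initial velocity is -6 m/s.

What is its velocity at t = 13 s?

-16 m/s

Δv equals the area under the a-t graph; then v = v₀ + Δv.
0–4 s: -11 × 4 = -44 m/s
4–5 s: 6 × 1 = 6 m/s
5–7 s: -10 × 2 = -20 m/s
7–13 s: 8 × 6 = 48 m/s
Δv = -10 m/s, so v(13) = -6 + (-10) = -16 m/s.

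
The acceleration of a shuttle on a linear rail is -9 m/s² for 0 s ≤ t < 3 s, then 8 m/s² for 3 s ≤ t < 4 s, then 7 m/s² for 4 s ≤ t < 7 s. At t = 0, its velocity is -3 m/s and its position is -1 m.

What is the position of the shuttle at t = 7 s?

On each constant-a segment, Δv = aΔt and Δx = v₀Δt + ½aΔt²; chain segment to segment.
0–3 s: v starts -3 m/s; Δx = -3·3 + ½·-9·3² = -49.5 m; v ends -30 m/s.
3–4 s: v starts -30 m/s; Δx = -30·1 + ½·8·1² = -26 m; v ends -22 m/s.
4–7 s: v starts -22 m/s; Δx = -22·3 + ½·7·3² = -34.5 m; v ends -1 m/s.
x(7) = -1 + Σ Δx = -111 m.

-111 m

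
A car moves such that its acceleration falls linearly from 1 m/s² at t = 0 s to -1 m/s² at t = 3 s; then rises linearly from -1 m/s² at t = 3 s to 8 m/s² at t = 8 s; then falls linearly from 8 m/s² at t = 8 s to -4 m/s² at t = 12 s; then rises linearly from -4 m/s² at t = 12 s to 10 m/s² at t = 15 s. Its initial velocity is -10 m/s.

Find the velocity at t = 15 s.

Δv equals the area under the a-t graph; then v = v₀ + Δv.
0–3 s: ½(1 + -1)(3) = 0 m/s
3–8 s: ½(-1 + 8)(5) = 17.5 m/s
8–12 s: ½(8 + -4)(4) = 8 m/s
12–15 s: ½(-4 + 10)(3) = 9 m/s
Δv = 34.5 m/s, so v(15) = -10 + (34.5) = 24.5 m/s.

24.5 m/s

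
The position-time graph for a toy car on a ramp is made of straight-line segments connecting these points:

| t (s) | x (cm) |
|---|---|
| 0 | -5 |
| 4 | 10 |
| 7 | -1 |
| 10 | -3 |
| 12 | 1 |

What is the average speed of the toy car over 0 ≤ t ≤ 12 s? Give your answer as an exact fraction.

Average speed = (total path length)/(elapsed time); on a piecewise-linear x-t graph the path length is Σ|Δx|.
0–4 s: |Δx| = |10 − -5| = 15 cm
4–7 s: |Δx| = |-1 − 10| = 11 cm
7–10 s: |Δx| = |-3 − -1| = 2 cm
10–12 s: |Δx| = |1 − -3| = 4 cm
Total path = 32 cm; average speed = 32/12 = 8/3 cm/s.

8/3 cm/s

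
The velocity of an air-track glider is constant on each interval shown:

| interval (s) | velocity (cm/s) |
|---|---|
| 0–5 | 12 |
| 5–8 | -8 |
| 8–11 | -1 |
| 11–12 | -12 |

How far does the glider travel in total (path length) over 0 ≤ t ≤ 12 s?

99 cm

Total distance travelled is ∫|v| dt — sum the magnitudes of each area piece.
0–5 s: |12| × 5 = 60 cm
5–8 s: |-8| × 3 = 24 cm
8–11 s: |-1| × 3 = 3 cm
11–12 s: |-12| × 1 = 12 cm
Total distance = 99 cm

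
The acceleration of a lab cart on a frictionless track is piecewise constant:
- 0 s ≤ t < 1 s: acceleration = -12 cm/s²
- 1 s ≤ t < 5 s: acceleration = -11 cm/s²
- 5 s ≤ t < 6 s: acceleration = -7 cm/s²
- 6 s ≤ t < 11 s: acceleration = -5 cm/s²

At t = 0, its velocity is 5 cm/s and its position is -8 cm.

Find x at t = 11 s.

-532 cm

On each constant-a segment, Δv = aΔt and Δx = v₀Δt + ½aΔt²; chain segment to segment.
0–1 s: v starts 5 cm/s; Δx = 5·1 + ½·-12·1² = -1 cm; v ends -7 cm/s.
1–5 s: v starts -7 cm/s; Δx = -7·4 + ½·-11·4² = -116 cm; v ends -51 cm/s.
5–6 s: v starts -51 cm/s; Δx = -51·1 + ½·-7·1² = -54.5 cm; v ends -58 cm/s.
6–11 s: v starts -58 cm/s; Δx = -58·5 + ½·-5·5² = -352.5 cm; v ends -83 cm/s.
x(11) = -8 + Σ Δx = -532 cm.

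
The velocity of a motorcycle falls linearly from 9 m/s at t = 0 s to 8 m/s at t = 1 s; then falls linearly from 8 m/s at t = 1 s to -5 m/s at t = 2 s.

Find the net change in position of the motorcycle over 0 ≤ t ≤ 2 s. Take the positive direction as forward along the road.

10 m

Net displacement equals the area under the velocity-time graph (areas below the axis count negative).
0–1 s: ½(9 + 8)(1) = 8.5 m
1–2 s: ½(8 + -5)(1) = 1.5 m
Net displacement = 10 m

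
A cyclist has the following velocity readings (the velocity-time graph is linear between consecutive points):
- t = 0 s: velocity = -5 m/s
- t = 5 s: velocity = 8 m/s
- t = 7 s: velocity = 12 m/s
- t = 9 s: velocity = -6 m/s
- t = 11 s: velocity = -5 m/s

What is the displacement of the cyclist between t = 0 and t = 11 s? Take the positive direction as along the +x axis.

22.5 m

Net displacement equals the area under the velocity-time graph (areas below the axis count negative).
0–5 s: ½(-5 + 8)(5) = 7.5 m
5–7 s: ½(8 + 12)(2) = 20 m
7–9 s: ½(12 + -6)(2) = 6 m
9–11 s: ½(-6 + -5)(2) = -11 m
Net displacement = 22.5 m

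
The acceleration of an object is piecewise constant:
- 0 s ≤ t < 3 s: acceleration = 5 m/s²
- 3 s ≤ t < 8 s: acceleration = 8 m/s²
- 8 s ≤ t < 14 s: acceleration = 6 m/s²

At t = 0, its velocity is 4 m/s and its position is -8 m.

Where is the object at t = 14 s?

683.5 m

On each constant-a segment, Δv = aΔt and Δx = v₀Δt + ½aΔt²; chain segment to segment.
0–3 s: v starts 4 m/s; Δx = 4·3 + ½·5·3² = 34.5 m; v ends 19 m/s.
3–8 s: v starts 19 m/s; Δx = 19·5 + ½·8·5² = 195 m; v ends 59 m/s.
8–14 s: v starts 59 m/s; Δx = 59·6 + ½·6·6² = 462 m; v ends 95 m/s.
x(14) = -8 + Σ Δx = 683.5 m.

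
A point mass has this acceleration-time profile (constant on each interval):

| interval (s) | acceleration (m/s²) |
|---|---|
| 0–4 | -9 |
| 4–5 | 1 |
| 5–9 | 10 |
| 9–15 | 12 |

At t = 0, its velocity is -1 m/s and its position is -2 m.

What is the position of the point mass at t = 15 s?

61.5 m

On each constant-a segment, Δv = aΔt and Δx = v₀Δt + ½aΔt²; chain segment to segment.
0–4 s: v starts -1 m/s; Δx = -1·4 + ½·-9·4² = -76 m; v ends -37 m/s.
4–5 s: v starts -37 m/s; Δx = -37·1 + ½·1·1² = -36.5 m; v ends -36 m/s.
5–9 s: v starts -36 m/s; Δx = -36·4 + ½·10·4² = -64 m; v ends 4 m/s.
9–15 s: v starts 4 m/s; Δx = 4·6 + ½·12·6² = 240 m; v ends 76 m/s.
x(15) = -2 + Σ Δx = 61.5 m.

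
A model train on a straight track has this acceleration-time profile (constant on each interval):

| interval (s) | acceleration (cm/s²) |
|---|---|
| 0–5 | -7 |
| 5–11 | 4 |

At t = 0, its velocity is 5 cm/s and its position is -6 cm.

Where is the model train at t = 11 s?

-176.5 cm

On each constant-a segment, Δv = aΔt and Δx = v₀Δt + ½aΔt²; chain segment to segment.
0–5 s: v starts 5 cm/s; Δx = 5·5 + ½·-7·5² = -62.5 cm; v ends -30 cm/s.
5–11 s: v starts -30 cm/s; Δx = -30·6 + ½·4·6² = -108 cm; v ends -6 cm/s.
x(11) = -6 + Σ Δx = -176.5 cm.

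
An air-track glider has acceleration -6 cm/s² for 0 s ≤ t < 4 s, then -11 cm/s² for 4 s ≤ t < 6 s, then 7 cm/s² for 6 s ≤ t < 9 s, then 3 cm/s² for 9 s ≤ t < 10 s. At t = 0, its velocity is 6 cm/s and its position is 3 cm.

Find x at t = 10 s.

-185 cm

On each constant-a segment, Δv = aΔt and Δx = v₀Δt + ½aΔt²; chain segment to segment.
0–4 s: v starts 6 cm/s; Δx = 6·4 + ½·-6·4² = -24 cm; v ends -18 cm/s.
4–6 s: v starts -18 cm/s; Δx = -18·2 + ½·-11·2² = -58 cm; v ends -40 cm/s.
6–9 s: v starts -40 cm/s; Δx = -40·3 + ½·7·3² = -88.5 cm; v ends -19 cm/s.
9–10 s: v starts -19 cm/s; Δx = -19·1 + ½·3·1² = -17.5 cm; v ends -16 cm/s.
x(10) = 3 + Σ Δx = -185 cm.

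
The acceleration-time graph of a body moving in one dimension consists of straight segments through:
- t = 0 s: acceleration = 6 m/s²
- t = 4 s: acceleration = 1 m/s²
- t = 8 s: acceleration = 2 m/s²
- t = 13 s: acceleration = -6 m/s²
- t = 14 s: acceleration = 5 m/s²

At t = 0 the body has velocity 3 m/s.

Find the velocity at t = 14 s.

12.5 m/s

Δv equals the area under the a-t graph; then v = v₀ + Δv.
0–4 s: ½(6 + 1)(4) = 14 m/s
4–8 s: ½(1 + 2)(4) = 6 m/s
8–13 s: ½(2 + -6)(5) = -10 m/s
13–14 s: ½(-6 + 5)(1) = -0.5 m/s
Δv = 9.5 m/s, so v(14) = 3 + (9.5) = 12.5 m/s.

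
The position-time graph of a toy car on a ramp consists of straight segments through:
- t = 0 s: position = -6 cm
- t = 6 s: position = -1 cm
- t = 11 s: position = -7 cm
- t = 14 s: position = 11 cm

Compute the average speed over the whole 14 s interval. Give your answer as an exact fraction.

Average speed = (total path length)/(elapsed time); on a piecewise-linear x-t graph the path length is Σ|Δx|.
0–6 s: |Δx| = |-1 − -6| = 5 cm
6–11 s: |Δx| = |-7 − -1| = 6 cm
11–14 s: |Δx| = |11 − -7| = 18 cm
Total path = 29 cm; average speed = 29/14 = 29/14 cm/s.

29/14 cm/s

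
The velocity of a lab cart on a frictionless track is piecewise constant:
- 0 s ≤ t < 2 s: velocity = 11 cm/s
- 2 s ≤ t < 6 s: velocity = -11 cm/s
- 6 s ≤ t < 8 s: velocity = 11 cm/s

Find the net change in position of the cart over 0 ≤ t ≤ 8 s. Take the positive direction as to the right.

0 cm

Displacement is the signed area under the v-t curve.
0–2 s: 11 × 2 = 22 cm
2–6 s: -11 × 4 = -44 cm
6–8 s: 11 × 2 = 22 cm
Net displacement = 0 cm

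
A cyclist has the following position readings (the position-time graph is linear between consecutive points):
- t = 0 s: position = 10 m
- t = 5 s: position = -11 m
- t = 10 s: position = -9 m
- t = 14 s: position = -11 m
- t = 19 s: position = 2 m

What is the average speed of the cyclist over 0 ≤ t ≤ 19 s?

2 m/s

Average speed = (total path length)/(elapsed time); on a piecewise-linear x-t graph the path length is Σ|Δx|.
0–5 s: |Δx| = |-11 − 10| = 21 m
5–10 s: |Δx| = |-9 − -11| = 2 m
10–14 s: |Δx| = |-11 − -9| = 2 m
14–19 s: |Δx| = |2 − -11| = 13 m
Total path = 38 m; average speed = 38/19 = 2 m/s.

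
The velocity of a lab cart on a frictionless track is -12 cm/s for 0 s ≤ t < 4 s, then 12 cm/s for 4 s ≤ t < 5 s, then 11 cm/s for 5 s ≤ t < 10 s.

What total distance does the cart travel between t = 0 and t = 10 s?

Total distance travelled is ∫|v| dt — sum the magnitudes of each area piece.
0–4 s: |-12| × 4 = 48 cm
4–5 s: |12| × 1 = 12 cm
5–10 s: |11| × 5 = 55 cm
Total distance = 115 cm

115 cm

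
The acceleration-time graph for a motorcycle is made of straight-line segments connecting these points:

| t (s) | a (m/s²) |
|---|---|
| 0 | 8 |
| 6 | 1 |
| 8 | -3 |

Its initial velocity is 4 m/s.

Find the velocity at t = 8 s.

Δv equals the area under the a-t graph; then v = v₀ + Δv.
0–6 s: ½(8 + 1)(6) = 27 m/s
6–8 s: ½(1 + -3)(2) = -2 m/s
Δv = 25 m/s, so v(8) = 4 + (25) = 29 m/s.

29 m/s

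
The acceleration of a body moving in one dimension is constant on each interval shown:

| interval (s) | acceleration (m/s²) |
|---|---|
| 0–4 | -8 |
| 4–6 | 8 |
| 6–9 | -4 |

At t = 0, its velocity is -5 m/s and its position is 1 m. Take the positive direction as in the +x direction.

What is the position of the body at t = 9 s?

-222 m

On each constant-a segment, Δv = aΔt and Δx = v₀Δt + ½aΔt²; chain segment to segment.
0–4 s: v starts -5 m/s; Δx = -5·4 + ½·-8·4² = -84 m; v ends -37 m/s.
4–6 s: v starts -37 m/s; Δx = -37·2 + ½·8·2² = -58 m; v ends -21 m/s.
6–9 s: v starts -21 m/s; Δx = -21·3 + ½·-4·3² = -81 m; v ends -33 m/s.
x(9) = 1 + Σ Δx = -222 m.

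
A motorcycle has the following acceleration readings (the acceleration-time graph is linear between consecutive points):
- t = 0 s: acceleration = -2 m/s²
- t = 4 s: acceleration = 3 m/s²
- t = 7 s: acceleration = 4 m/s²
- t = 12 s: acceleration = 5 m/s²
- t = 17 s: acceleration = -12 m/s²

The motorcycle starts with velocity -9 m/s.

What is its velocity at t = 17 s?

8.5 m/s

Δv equals the area under the a-t graph; then v = v₀ + Δv.
0–4 s: ½(-2 + 3)(4) = 2 m/s
4–7 s: ½(3 + 4)(3) = 10.5 m/s
7–12 s: ½(4 + 5)(5) = 22.5 m/s
12–17 s: ½(5 + -12)(5) = -17.5 m/s
Δv = 17.5 m/s, so v(17) = -9 + (17.5) = 8.5 m/s.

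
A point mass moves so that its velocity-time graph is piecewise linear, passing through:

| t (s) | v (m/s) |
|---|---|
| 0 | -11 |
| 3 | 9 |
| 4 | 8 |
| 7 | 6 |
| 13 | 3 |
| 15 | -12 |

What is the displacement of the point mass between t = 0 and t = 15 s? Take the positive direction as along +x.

44.5 m

Net displacement equals the area under the velocity-time graph (areas below the axis count negative).
0–3 s: ½(-11 + 9)(3) = -3 m
3–4 s: ½(9 + 8)(1) = 8.5 m
4–7 s: ½(8 + 6)(3) = 21 m
7–13 s: ½(6 + 3)(6) = 27 m
13–15 s: ½(3 + -12)(2) = -9 m
Net displacement = 44.5 m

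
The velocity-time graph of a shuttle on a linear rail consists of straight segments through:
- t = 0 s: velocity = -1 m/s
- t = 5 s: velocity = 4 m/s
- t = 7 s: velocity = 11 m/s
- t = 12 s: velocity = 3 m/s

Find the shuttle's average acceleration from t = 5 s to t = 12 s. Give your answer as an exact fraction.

Average acceleration = Δv/Δt = (3 − 4)/(12 − 5) = -1/7 m/s².

-1/7 m/s²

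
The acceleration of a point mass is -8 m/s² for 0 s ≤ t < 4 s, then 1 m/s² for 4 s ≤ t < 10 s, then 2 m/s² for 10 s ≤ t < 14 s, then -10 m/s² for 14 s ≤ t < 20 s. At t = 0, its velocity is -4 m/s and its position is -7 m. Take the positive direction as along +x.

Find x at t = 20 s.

On each constant-a segment, Δv = aΔt and Δx = v₀Δt + ½aΔt²; chain segment to segment.
0–4 s: v starts -4 m/s; Δx = -4·4 + ½·-8·4² = -80 m; v ends -36 m/s.
4–10 s: v starts -36 m/s; Δx = -36·6 + ½·1·6² = -198 m; v ends -30 m/s.
10–14 s: v starts -30 m/s; Δx = -30·4 + ½·2·4² = -104 m; v ends -22 m/s.
14–20 s: v starts -22 m/s; Δx = -22·6 + ½·-10·6² = -312 m; v ends -82 m/s.
x(20) = -7 + Σ Δx = -701 m.

-701 m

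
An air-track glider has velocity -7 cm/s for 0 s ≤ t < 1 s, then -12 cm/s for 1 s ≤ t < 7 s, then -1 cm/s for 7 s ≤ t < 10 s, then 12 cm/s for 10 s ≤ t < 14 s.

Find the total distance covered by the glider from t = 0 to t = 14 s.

Total distance travelled is ∫|v| dt — sum the magnitudes of each area piece.
0–1 s: |-7| × 1 = 7 cm
1–7 s: |-12| × 6 = 72 cm
7–10 s: |-1| × 3 = 3 cm
10–14 s: |12| × 4 = 48 cm
Total distance = 130 cm

130 cm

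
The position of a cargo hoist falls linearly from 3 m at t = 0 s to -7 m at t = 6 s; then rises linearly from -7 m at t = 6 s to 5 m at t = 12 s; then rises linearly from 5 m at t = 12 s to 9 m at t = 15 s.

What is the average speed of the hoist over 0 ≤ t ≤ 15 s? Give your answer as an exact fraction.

Average speed = (total path length)/(elapsed time); on a piecewise-linear x-t graph the path length is Σ|Δx|.
0–6 s: |Δx| = |-7 − 3| = 10 m
6–12 s: |Δx| = |5 − -7| = 12 m
12–15 s: |Δx| = |9 − 5| = 4 m
Total path = 26 m; average speed = 26/15 = 26/15 m/s.

26/15 m/s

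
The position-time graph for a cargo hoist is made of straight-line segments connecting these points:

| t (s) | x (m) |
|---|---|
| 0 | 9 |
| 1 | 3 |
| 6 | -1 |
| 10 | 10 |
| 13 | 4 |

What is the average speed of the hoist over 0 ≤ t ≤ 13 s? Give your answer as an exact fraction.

27/13 m/s

Average speed = (total path length)/(elapsed time); on a piecewise-linear x-t graph the path length is Σ|Δx|.
0–1 s: |Δx| = |3 − 9| = 6 m
1–6 s: |Δx| = |-1 − 3| = 4 m
6–10 s: |Δx| = |10 − -1| = 11 m
10–13 s: |Δx| = |4 − 10| = 6 m
Total path = 27 m; average speed = 27/13 = 27/13 m/s.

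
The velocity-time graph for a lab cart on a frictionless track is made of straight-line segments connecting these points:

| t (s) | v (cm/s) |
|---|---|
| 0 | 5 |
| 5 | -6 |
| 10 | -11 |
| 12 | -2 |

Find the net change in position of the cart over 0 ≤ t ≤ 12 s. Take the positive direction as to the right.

-58 cm

Displacement is the signed area under the v-t curve.
0–5 s: ½(5 + -6)(5) = -2.5 cm
5–10 s: ½(-6 + -11)(5) = -42.5 cm
10–12 s: ½(-11 + -2)(2) = -13 cm
Net displacement = -58 cm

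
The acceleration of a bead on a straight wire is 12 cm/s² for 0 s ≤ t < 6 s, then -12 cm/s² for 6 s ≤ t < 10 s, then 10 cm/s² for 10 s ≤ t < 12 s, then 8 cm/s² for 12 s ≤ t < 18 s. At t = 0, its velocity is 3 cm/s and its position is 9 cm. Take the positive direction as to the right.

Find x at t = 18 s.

On each constant-a segment, Δv = aΔt and Δx = v₀Δt + ½aΔt²; chain segment to segment.
0–6 s: v starts 3 cm/s; Δx = 3·6 + ½·12·6² = 234 cm; v ends 75 cm/s.
6–10 s: v starts 75 cm/s; Δx = 75·4 + ½·-12·4² = 204 cm; v ends 27 cm/s.
10–12 s: v starts 27 cm/s; Δx = 27·2 + ½·10·2² = 74 cm; v ends 47 cm/s.
12–18 s: v starts 47 cm/s; Δx = 47·6 + ½·8·6² = 426 cm; v ends 95 cm/s.
x(18) = 9 + Σ Δx = 947 cm.

947 cm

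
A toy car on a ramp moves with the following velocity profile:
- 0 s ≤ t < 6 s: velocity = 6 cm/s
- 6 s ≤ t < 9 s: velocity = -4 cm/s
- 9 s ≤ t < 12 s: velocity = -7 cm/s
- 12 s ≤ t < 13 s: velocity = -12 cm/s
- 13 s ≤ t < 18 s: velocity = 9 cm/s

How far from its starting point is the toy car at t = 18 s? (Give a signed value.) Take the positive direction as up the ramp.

Net displacement equals the area under the velocity-time graph (areas below the axis count negative).
0–6 s: 6 × 6 = 36 cm
6–9 s: -4 × 3 = -12 cm
9–12 s: -7 × 3 = -21 cm
12–13 s: -12 × 1 = -12 cm
13–18 s: 9 × 5 = 45 cm
Net displacement = 36 cm

36 cm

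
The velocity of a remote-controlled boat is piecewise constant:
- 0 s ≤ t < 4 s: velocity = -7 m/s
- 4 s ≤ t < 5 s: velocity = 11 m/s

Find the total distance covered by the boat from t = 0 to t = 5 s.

39 m

Total distance travelled is ∫|v| dt — sum the magnitudes of each area piece.
0–4 s: |-7| × 4 = 28 m
4–5 s: |11| × 1 = 11 m
Total distance = 39 m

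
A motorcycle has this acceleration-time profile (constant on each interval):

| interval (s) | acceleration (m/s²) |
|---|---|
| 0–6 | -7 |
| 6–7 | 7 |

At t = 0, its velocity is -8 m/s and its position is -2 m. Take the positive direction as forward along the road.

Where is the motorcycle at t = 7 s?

On each constant-a segment, Δv = aΔt and Δx = v₀Δt + ½aΔt²; chain segment to segment.
0–6 s: v starts -8 m/s; Δx = -8·6 + ½·-7·6² = -174 m; v ends -50 m/s.
6–7 s: v starts -50 m/s; Δx = -50·1 + ½·7·1² = -46.5 m; v ends -43 m/s.
x(7) = -2 + Σ Δx = -222.5 m.

-222.5 m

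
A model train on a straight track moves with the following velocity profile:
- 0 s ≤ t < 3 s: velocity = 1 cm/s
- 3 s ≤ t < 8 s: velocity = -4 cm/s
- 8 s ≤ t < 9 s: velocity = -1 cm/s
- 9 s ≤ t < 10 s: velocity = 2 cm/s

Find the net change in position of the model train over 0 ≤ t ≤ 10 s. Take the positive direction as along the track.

-16 cm

Net displacement equals the area under the velocity-time graph (areas below the axis count negative).
0–3 s: 1 × 3 = 3 cm
3–8 s: -4 × 5 = -20 cm
8–9 s: -1 × 1 = -1 cm
9–10 s: 2 × 1 = 2 cm
Net displacement = -16 cm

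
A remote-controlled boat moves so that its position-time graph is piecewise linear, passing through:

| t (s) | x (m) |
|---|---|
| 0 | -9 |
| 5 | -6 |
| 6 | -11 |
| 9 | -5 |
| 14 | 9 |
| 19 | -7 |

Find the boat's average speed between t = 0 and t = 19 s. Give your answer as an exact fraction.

44/19 m/s

Average speed = (total path length)/(elapsed time); on a piecewise-linear x-t graph the path length is Σ|Δx|.
0–5 s: |Δx| = |-6 − -9| = 3 m
5–6 s: |Δx| = |-11 − -6| = 5 m
6–9 s: |Δx| = |-5 − -11| = 6 m
9–14 s: |Δx| = |9 − -5| = 14 m
14–19 s: |Δx| = |-7 − 9| = 16 m
Total path = 44 m; average speed = 44/19 = 44/19 m/s.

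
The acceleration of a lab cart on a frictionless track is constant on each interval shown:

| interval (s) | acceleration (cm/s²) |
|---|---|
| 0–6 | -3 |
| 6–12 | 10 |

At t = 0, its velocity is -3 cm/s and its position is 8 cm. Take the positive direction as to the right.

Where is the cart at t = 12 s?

On each constant-a segment, Δv = aΔt and Δx = v₀Δt + ½aΔt²; chain segment to segment.
0–6 s: v starts -3 cm/s; Δx = -3·6 + ½·-3·6² = -72 cm; v ends -21 cm/s.
6–12 s: v starts -21 cm/s; Δx = -21·6 + ½·10·6² = 54 cm; v ends 39 cm/s.
x(12) = 8 + Σ Δx = -10 cm.

-10 cm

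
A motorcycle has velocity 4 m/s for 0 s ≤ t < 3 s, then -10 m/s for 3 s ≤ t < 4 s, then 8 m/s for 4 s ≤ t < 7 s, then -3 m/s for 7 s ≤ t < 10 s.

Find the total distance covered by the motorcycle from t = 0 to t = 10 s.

55 m

Distance (not displacement) is the total path length: add the absolute areas under v-t.
0–3 s: |4| × 3 = 12 m
3–4 s: |-10| × 1 = 10 m
4–7 s: |8| × 3 = 24 m
7–10 s: |-3| × 3 = 9 m
Total distance = 55 m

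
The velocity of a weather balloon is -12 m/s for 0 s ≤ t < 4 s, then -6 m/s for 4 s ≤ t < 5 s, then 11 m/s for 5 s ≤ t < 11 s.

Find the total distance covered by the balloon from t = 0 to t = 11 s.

120 m

Total distance travelled is ∫|v| dt — sum the magnitudes of each area piece.
0–4 s: |-12| × 4 = 48 m
4–5 s: |-6| × 1 = 6 m
5–11 s: |11| × 6 = 66 m
Total distance = 120 m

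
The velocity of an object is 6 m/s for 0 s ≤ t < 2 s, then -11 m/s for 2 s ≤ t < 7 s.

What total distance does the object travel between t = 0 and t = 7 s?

67 m

Total distance travelled is ∫|v| dt — sum the magnitudes of each area piece.
0–2 s: |6| × 2 = 12 m
2–7 s: |-11| × 5 = 55 m
Total distance = 67 m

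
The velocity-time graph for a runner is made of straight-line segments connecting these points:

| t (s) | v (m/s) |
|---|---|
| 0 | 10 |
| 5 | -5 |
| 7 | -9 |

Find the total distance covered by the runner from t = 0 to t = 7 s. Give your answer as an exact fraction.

Distance (not displacement) is the total path length: add the absolute areas under v-t.
0–5 s: v = 0 at t = 10/3 s; triangle areas 50/3 + 25/6 = 125/6 m
5–7 s: |½(-5 + -9)(2)| = 14 m
Total distance = 209/6 m

209/6 m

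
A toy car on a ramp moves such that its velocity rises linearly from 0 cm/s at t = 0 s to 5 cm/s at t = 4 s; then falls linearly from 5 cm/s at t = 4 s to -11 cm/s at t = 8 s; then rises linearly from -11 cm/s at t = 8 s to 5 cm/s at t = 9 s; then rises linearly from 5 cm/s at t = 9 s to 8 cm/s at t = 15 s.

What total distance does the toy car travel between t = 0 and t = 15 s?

Total distance travelled is ∫|v| dt — sum the magnitudes of each area piece.
0–4 s: |½(0 + 5)(4)| = 10 cm
4–8 s: v = 0 at t = 5.25 s; triangle areas 3.125 + 15.125 = 18.25 cm
8–9 s: v = 0 at t = 8.6875 s; triangle areas 3.78125 + 0.78125 = 4.5625 cm
9–15 s: |½(5 + 8)(6)| = 39 cm
Total distance = 71.8125 cm

71.8125 cm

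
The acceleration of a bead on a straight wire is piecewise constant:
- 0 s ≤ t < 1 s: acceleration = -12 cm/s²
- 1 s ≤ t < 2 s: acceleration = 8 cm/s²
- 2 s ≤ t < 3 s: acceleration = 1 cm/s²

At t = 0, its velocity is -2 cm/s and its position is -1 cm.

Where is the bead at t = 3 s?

On each constant-a segment, Δv = aΔt and Δx = v₀Δt + ½aΔt²; chain segment to segment.
0–1 s: v starts -2 cm/s; Δx = -2·1 + ½·-12·1² = -8 cm; v ends -14 cm/s.
1–2 s: v starts -14 cm/s; Δx = -14·1 + ½·8·1² = -10 cm; v ends -6 cm/s.
2–3 s: v starts -6 cm/s; Δx = -6·1 + ½·1·1² = -5.5 cm; v ends -5 cm/s.
x(3) = -1 + Σ Δx = -24.5 cm.

-24.5 cm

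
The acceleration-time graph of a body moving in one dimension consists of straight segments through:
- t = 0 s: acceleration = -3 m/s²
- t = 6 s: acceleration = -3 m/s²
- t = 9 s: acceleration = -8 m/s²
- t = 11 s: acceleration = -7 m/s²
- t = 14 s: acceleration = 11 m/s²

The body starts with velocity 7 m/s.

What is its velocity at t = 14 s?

-36.5 m/s

Δv equals the area under the a-t graph; then v = v₀ + Δv.
0–6 s: -3 × 6 = -18 m/s
6–9 s: ½(-3 + -8)(3) = -16.5 m/s
9–11 s: ½(-8 + -7)(2) = -15 m/s
11–14 s: ½(-7 + 11)(3) = 6 m/s
Δv = -43.5 m/s, so v(14) = 7 + (-43.5) = -36.5 m/s.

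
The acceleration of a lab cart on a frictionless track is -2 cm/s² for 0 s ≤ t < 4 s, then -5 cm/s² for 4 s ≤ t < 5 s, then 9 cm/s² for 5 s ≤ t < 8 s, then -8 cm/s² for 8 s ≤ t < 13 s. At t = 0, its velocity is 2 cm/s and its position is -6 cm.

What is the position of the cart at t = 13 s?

-35 cm

On each constant-a segment, Δv = aΔt and Δx = v₀Δt + ½aΔt²; chain segment to segment.
0–4 s: v starts 2 cm/s; Δx = 2·4 + ½·-2·4² = -8 cm; v ends -6 cm/s.
4–5 s: v starts -6 cm/s; Δx = -6·1 + ½·-5·1² = -8.5 cm; v ends -11 cm/s.
5–8 s: v starts -11 cm/s; Δx = -11·3 + ½·9·3² = 7.5 cm; v ends 16 cm/s.
8–13 s: v starts 16 cm/s; Δx = 16·5 + ½·-8·5² = -20 cm; v ends -24 cm/s.
x(13) = -6 + Σ Δx = -35 cm.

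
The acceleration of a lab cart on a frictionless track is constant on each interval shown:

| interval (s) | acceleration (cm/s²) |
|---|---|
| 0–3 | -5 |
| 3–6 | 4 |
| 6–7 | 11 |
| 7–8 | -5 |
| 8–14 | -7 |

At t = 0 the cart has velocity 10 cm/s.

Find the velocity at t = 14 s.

-29 cm/s

Δv equals the area under the a-t graph; then v = v₀ + Δv.
0–3 s: -5 × 3 = -15 cm/s
3–6 s: 4 × 3 = 12 cm/s
6–7 s: 11 × 1 = 11 cm/s
7–8 s: -5 × 1 = -5 cm/s
8–14 s: -7 × 6 = -42 cm/s
Δv = -39 cm/s, so v(14) = 10 + (-39) = -29 cm/s.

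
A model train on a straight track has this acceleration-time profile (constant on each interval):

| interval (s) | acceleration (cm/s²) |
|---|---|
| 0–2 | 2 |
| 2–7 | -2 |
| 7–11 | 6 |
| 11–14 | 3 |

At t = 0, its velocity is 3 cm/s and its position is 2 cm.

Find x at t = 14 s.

134.5 cm

On each constant-a segment, Δv = aΔt and Δx = v₀Δt + ½aΔt²; chain segment to segment.
0–2 s: v starts 3 cm/s; Δx = 3·2 + ½·2·2² = 10 cm; v ends 7 cm/s.
2–7 s: v starts 7 cm/s; Δx = 7·5 + ½·-2·5² = 10 cm; v ends -3 cm/s.
7–11 s: v starts -3 cm/s; Δx = -3·4 + ½·6·4² = 36 cm; v ends 21 cm/s.
11–14 s: v starts 21 cm/s; Δx = 21·3 + ½·3·3² = 76.5 cm; v ends 30 cm/s.
x(14) = 2 + Σ Δx = 134.5 cm.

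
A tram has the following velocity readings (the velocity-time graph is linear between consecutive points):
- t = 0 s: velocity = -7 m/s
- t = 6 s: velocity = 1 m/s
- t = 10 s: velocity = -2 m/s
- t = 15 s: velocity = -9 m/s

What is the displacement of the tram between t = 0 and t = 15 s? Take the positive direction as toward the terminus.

Displacement is the signed area under the v-t curve.
0–6 s: ½(-7 + 1)(6) = -18 m
6–10 s: ½(1 + -2)(4) = -2 m
10–15 s: ½(-2 + -9)(5) = -27.5 m
Net displacement = -47.5 m

-47.5 m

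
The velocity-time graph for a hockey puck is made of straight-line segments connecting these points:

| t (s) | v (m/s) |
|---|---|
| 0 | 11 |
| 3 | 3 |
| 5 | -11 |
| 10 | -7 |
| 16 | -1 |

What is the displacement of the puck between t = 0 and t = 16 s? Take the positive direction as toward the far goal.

Displacement is the signed area under the v-t curve.
0–3 s: ½(11 + 3)(3) = 21 m
3–5 s: ½(3 + -11)(2) = -8 m
5–10 s: ½(-11 + -7)(5) = -45 m
10–16 s: ½(-7 + -1)(6) = -24 m
Net displacement = -56 m

-56 m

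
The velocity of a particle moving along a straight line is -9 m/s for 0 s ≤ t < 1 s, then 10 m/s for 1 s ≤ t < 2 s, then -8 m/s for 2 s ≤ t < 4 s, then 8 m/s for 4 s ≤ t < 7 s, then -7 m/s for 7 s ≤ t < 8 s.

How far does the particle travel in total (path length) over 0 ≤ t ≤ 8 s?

66 m

Total distance travelled is ∫|v| dt — sum the magnitudes of each area piece.
0–1 s: |-9| × 1 = 9 m
1–2 s: |10| × 1 = 10 m
2–4 s: |-8| × 2 = 16 m
4–7 s: |8| × 3 = 24 m
7–8 s: |-7| × 1 = 7 m
Total distance = 66 m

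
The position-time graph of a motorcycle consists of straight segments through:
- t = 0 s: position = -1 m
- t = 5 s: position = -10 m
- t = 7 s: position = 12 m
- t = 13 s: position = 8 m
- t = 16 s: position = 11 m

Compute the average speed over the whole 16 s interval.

2.375 m/s

Average speed = (total path length)/(elapsed time); on a piecewise-linear x-t graph the path length is Σ|Δx|.
0–5 s: |Δx| = |-10 − -1| = 9 m
5–7 s: |Δx| = |12 − -10| = 22 m
7–13 s: |Δx| = |8 − 12| = 4 m
13–16 s: |Δx| = |11 − 8| = 3 m
Total path = 38 m; average speed = 38/16 = 2.375 m/s.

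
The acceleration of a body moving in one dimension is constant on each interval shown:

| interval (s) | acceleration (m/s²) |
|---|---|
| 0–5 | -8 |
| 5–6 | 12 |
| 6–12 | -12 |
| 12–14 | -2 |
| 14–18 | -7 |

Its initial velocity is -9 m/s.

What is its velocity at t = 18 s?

-141 m/s

Δv equals the area under the a-t graph; then v = v₀ + Δv.
0–5 s: -8 × 5 = -40 m/s
5–6 s: 12 × 1 = 12 m/s
6–12 s: -12 × 6 = -72 m/s
12–14 s: -2 × 2 = -4 m/s
14–18 s: -7 × 4 = -28 m/s
Δv = -132 m/s, so v(18) = -9 + (-132) = -141 m/s.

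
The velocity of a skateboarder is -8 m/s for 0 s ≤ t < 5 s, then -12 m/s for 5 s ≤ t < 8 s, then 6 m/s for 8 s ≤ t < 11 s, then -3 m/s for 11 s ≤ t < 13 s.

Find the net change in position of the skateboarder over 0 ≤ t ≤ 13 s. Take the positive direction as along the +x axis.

-64 m

Net displacement equals the area under the velocity-time graph (areas below the axis count negative).
0–5 s: -8 × 5 = -40 m
5–8 s: -12 × 3 = -36 m
8–11 s: 6 × 3 = 18 m
11–13 s: -3 × 2 = -6 m
Net displacement = -64 m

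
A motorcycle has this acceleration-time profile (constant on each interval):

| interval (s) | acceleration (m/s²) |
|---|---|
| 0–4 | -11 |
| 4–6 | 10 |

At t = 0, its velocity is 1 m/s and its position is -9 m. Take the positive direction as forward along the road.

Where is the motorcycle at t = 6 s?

-159 m

On each constant-a segment, Δv = aΔt and Δx = v₀Δt + ½aΔt²; chain segment to segment.
0–4 s: v starts 1 m/s; Δx = 1·4 + ½·-11·4² = -84 m; v ends -43 m/s.
4–6 s: v starts -43 m/s; Δx = -43·2 + ½·10·2² = -66 m; v ends -23 m/s.
x(6) = -9 + Σ Δx = -159 m.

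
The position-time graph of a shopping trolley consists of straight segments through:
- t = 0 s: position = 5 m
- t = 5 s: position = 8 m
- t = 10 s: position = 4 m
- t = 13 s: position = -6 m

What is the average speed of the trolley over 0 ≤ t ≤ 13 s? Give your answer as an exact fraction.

17/13 m/s

Average speed = (total path length)/(elapsed time); on a piecewise-linear x-t graph the path length is Σ|Δx|.
0–5 s: |Δx| = |8 − 5| = 3 m
5–10 s: |Δx| = |4 − 8| = 4 m
10–13 s: |Δx| = |-6 − 4| = 10 m
Total path = 17 m; average speed = 17/13 = 17/13 m/s.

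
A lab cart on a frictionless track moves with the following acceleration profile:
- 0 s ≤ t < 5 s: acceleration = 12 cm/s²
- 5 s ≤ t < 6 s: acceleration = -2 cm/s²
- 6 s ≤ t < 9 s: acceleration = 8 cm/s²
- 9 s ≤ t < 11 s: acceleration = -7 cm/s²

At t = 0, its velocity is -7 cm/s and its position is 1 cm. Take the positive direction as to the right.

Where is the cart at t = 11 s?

493 cm

On each constant-a segment, Δv = aΔt and Δx = v₀Δt + ½aΔt²; chain segment to segment.
0–5 s: v starts -7 cm/s; Δx = -7·5 + ½·12·5² = 115 cm; v ends 53 cm/s.
5–6 s: v starts 53 cm/s; Δx = 53·1 + ½·-2·1² = 52 cm; v ends 51 cm/s.
6–9 s: v starts 51 cm/s; Δx = 51·3 + ½·8·3² = 189 cm; v ends 75 cm/s.
9–11 s: v starts 75 cm/s; Δx = 75·2 + ½·-7·2² = 136 cm; v ends 61 cm/s.
x(11) = 1 + Σ Δx = 493 cm.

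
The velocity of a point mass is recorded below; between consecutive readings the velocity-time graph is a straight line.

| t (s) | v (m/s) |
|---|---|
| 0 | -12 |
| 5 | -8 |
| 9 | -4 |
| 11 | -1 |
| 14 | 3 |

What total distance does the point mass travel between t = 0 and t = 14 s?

Distance (not displacement) is the total path length: add the absolute areas under v-t.
0–5 s: |½(-12 + -8)(5)| = 50 m
5–9 s: |½(-8 + -4)(4)| = 24 m
9–11 s: |½(-4 + -1)(2)| = 5 m
11–14 s: v = 0 at t = 11.75 s; triangle areas 0.375 + 3.375 = 3.75 m
Total distance = 82.75 m

82.75 m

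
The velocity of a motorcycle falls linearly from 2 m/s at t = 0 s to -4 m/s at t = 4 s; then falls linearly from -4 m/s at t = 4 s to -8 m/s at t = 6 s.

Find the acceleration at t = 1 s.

Acceleration is the slope of the v-t graph on 0–4 s: (-4 − 2)/(4 − 0) = -1.5 m/s².

-1.5 m/s²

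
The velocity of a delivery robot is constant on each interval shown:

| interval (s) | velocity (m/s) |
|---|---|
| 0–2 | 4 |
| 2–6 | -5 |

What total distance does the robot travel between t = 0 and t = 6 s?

28 m

Distance (not displacement) is the total path length: add the absolute areas under v-t.
0–2 s: |4| × 2 = 8 m
2–6 s: |-5| × 4 = 20 m
Total distance = 28 m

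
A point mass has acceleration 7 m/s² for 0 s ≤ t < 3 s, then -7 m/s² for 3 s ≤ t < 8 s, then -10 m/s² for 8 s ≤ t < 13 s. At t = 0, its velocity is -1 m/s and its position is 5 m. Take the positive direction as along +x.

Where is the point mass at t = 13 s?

On each constant-a segment, Δv = aΔt and Δx = v₀Δt + ½aΔt²; chain segment to segment.
0–3 s: v starts -1 m/s; Δx = -1·3 + ½·7·3² = 28.5 m; v ends 20 m/s.
3–8 s: v starts 20 m/s; Δx = 20·5 + ½·-7·5² = 12.5 m; v ends -15 m/s.
8–13 s: v starts -15 m/s; Δx = -15·5 + ½·-10·5² = -200 m; v ends -65 m/s.
x(13) = 5 + Σ Δx = -154 m.

-154 m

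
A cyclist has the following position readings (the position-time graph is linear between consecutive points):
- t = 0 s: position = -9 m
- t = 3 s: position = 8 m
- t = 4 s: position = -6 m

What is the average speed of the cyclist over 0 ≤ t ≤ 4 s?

Average speed = (total path length)/(elapsed time); on a piecewise-linear x-t graph the path length is Σ|Δx|.
0–3 s: |Δx| = |8 − -9| = 17 m
3–4 s: |Δx| = |-6 − 8| = 14 m
Total path = 31 m; average speed = 31/4 = 7.75 m/s.

7.75 m/s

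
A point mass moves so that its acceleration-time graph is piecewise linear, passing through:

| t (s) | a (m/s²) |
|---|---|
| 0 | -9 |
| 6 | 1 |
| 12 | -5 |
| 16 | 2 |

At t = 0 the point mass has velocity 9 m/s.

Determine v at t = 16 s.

Δv equals the area under the a-t graph; then v = v₀ + Δv.
0–6 s: ½(-9 + 1)(6) = -24 m/s
6–12 s: ½(1 + -5)(6) = -12 m/s
12–16 s: ½(-5 + 2)(4) = -6 m/s
Δv = -42 m/s, so v(16) = 9 + (-42) = -33 m/s.

-33 m/s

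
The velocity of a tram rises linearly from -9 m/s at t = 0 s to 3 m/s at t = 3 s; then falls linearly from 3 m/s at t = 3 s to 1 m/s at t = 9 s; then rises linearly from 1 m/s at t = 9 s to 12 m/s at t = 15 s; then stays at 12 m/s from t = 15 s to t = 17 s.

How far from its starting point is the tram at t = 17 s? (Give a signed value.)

66 m

Displacement is the signed area under the v-t curve.
0–3 s: ½(-9 + 3)(3) = -9 m
3–9 s: ½(3 + 1)(6) = 12 m
9–15 s: ½(1 + 12)(6) = 39 m
15–17 s: 12 × 2 = 24 m
Net displacement = 66 m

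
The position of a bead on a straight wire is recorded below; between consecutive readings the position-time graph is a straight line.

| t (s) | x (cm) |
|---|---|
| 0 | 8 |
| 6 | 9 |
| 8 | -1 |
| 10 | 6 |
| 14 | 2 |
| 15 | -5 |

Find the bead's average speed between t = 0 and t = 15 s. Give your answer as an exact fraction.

29/15 cm/s

Average speed = (total path length)/(elapsed time); on a piecewise-linear x-t graph the path length is Σ|Δx|.
0–6 s: |Δx| = |9 − 8| = 1 cm
6–8 s: |Δx| = |-1 − 9| = 10 cm
8–10 s: |Δx| = |6 − -1| = 7 cm
10–14 s: |Δx| = |2 − 6| = 4 cm
14–15 s: |Δx| = |-5 − 2| = 7 cm
Total path = 29 cm; average speed = 29/15 = 29/15 cm/s.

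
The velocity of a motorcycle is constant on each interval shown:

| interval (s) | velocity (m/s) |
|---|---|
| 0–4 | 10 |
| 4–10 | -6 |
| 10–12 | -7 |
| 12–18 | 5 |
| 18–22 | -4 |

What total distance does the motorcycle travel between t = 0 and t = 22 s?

Distance (not displacement) is the total path length: add the absolute areas under v-t.
0–4 s: |10| × 4 = 40 m
4–10 s: |-6| × 6 = 36 m
10–12 s: |-7| × 2 = 14 m
12–18 s: |5| × 6 = 30 m
18–22 s: |-4| × 4 = 16 m
Total distance = 136 m

136 m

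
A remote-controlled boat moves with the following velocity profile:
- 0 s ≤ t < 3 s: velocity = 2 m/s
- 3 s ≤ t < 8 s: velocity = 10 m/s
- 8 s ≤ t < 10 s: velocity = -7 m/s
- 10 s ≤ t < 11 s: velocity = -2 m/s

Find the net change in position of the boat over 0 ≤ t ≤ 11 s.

Net displacement equals the area under the velocity-time graph (areas below the axis count negative).
0–3 s: 2 × 3 = 6 m
3–8 s: 10 × 5 = 50 m
8–10 s: -7 × 2 = -14 m
10–11 s: -2 × 1 = -2 m
Net displacement = 40 m

40 m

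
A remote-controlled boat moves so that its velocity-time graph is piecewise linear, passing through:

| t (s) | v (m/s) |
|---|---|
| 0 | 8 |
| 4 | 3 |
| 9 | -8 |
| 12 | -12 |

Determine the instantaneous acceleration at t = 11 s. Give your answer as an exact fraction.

Acceleration is the slope of the v-t graph on 9–12 s: (-12 − -8)/(12 − 9) = -4/3 m/s².

-4/3 m/s²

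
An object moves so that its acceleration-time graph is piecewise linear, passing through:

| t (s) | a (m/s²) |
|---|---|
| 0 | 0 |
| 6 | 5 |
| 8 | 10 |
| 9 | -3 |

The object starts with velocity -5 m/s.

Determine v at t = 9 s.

Δv equals the area under the a-t graph; then v = v₀ + Δv.
0–6 s: ½(0 + 5)(6) = 15 m/s
6–8 s: ½(5 + 10)(2) = 15 m/s
8–9 s: ½(10 + -3)(1) = 3.5 m/s
Δv = 33.5 m/s, so v(9) = -5 + (33.5) = 28.5 m/s.

28.5 m/s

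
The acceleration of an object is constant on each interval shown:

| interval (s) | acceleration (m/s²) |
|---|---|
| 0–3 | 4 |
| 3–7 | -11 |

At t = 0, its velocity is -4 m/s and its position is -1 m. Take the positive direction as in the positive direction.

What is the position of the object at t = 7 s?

On each constant-a segment, Δv = aΔt and Δx = v₀Δt + ½aΔt²; chain segment to segment.
0–3 s: v starts -4 m/s; Δx = -4·3 + ½·4·3² = 6 m; v ends 8 m/s.
3–7 s: v starts 8 m/s; Δx = 8·4 + ½·-11·4² = -56 m; v ends -36 m/s.
x(7) = -1 + Σ Δx = -51 m.

-51 m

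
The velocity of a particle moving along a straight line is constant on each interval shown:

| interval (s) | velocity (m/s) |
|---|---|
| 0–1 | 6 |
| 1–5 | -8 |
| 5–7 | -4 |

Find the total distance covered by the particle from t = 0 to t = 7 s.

46 m

Total distance travelled is ∫|v| dt — sum the magnitudes of each area piece.
0–1 s: |6| × 1 = 6 m
1–5 s: |-8| × 4 = 32 m
5–7 s: |-4| × 2 = 8 m
Total distance = 46 m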